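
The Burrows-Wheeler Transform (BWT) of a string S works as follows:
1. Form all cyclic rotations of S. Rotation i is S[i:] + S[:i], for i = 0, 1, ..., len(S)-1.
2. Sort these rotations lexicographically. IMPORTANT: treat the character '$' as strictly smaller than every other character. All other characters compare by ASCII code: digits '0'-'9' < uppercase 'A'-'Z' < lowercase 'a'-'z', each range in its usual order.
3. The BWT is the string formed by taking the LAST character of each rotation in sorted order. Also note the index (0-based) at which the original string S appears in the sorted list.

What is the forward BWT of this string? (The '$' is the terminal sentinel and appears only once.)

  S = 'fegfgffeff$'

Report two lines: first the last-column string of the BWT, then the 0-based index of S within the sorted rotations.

Answer: fffff$eggfe
5

Derivation:
All 11 rotations (rotation i = S[i:]+S[:i]):
  rot[0] = fegfgffeff$
  rot[1] = egfgffeff$f
  rot[2] = gfgffeff$fe
  rot[3] = fgffeff$feg
  rot[4] = gffeff$fegf
  rot[5] = ffeff$fegfg
  rot[6] = feff$fegfgf
  rot[7] = eff$fegfgff
  rot[8] = ff$fegfgffe
  rot[9] = f$fegfgffef
  rot[10] = $fegfgffeff
Sorted (with $ < everything):
  sorted[0] = $fegfgffeff  (last char: 'f')
  sorted[1] = eff$fegfgff  (last char: 'f')
  sorted[2] = egfgffeff$f  (last char: 'f')
  sorted[3] = f$fegfgffef  (last char: 'f')
  sorted[4] = feff$fegfgf  (last char: 'f')
  sorted[5] = fegfgffeff$  (last char: '$')
  sorted[6] = ff$fegfgffe  (last char: 'e')
  sorted[7] = ffeff$fegfg  (last char: 'g')
  sorted[8] = fgffeff$feg  (last char: 'g')
  sorted[9] = gffeff$fegf  (last char: 'f')
  sorted[10] = gfgffeff$fe  (last char: 'e')
Last column: fffff$eggfe
Original string S is at sorted index 5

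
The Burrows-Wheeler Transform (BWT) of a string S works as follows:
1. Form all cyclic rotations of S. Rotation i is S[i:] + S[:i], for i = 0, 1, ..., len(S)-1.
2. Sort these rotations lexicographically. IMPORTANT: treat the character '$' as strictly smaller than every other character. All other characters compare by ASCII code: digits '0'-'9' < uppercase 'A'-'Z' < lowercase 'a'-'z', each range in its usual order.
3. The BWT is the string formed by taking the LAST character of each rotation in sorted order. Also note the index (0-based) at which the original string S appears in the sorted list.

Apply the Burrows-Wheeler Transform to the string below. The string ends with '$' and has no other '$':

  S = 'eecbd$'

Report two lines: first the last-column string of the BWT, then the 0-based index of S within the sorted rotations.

All 6 rotations (rotation i = S[i:]+S[:i]):
  rot[0] = eecbd$
  rot[1] = ecbd$e
  rot[2] = cbd$ee
  rot[3] = bd$eec
  rot[4] = d$eecb
  rot[5] = $eecbd
Sorted (with $ < everything):
  sorted[0] = $eecbd  (last char: 'd')
  sorted[1] = bd$eec  (last char: 'c')
  sorted[2] = cbd$ee  (last char: 'e')
  sorted[3] = d$eecb  (last char: 'b')
  sorted[4] = ecbd$e  (last char: 'e')
  sorted[5] = eecbd$  (last char: '$')
Last column: dcebe$
Original string S is at sorted index 5

Answer: dcebe$
5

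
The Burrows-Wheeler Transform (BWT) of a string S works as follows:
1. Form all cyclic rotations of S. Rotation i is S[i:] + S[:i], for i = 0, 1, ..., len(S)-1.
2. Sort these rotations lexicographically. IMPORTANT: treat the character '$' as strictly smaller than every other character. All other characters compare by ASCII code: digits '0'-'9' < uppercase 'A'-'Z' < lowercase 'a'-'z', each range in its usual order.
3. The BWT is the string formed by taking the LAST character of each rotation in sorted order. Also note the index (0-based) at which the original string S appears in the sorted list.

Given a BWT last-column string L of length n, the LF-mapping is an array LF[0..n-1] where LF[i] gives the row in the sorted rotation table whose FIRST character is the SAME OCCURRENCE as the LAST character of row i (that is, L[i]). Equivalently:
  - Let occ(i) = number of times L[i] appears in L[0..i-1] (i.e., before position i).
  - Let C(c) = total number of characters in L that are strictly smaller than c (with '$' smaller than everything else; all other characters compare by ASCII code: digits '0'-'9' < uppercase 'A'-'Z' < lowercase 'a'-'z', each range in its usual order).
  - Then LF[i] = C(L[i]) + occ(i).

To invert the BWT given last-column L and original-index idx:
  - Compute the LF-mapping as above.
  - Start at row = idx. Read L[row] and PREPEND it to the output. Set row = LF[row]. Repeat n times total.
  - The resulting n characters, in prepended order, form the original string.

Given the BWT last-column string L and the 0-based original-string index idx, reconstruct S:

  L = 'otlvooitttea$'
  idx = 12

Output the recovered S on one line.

LF mapping: 5 8 4 12 6 7 3 9 10 11 2 1 0
Walk LF starting at row 12, prepending L[row]:
  step 1: row=12, L[12]='$', prepend. Next row=LF[12]=0
  step 2: row=0, L[0]='o', prepend. Next row=LF[0]=5
  step 3: row=5, L[5]='o', prepend. Next row=LF[5]=7
  step 4: row=7, L[7]='t', prepend. Next row=LF[7]=9
  step 5: row=9, L[9]='t', prepend. Next row=LF[9]=11
  step 6: row=11, L[11]='a', prepend. Next row=LF[11]=1
  step 7: row=1, L[1]='t', prepend. Next row=LF[1]=8
  step 8: row=8, L[8]='t', prepend. Next row=LF[8]=10
  step 9: row=10, L[10]='e', prepend. Next row=LF[10]=2
  step 10: row=2, L[2]='l', prepend. Next row=LF[2]=4
  step 11: row=4, L[4]='o', prepend. Next row=LF[4]=6
  step 12: row=6, L[6]='i', prepend. Next row=LF[6]=3
  step 13: row=3, L[3]='v', prepend. Next row=LF[3]=12
Reversed output: violettattoo$

Answer: violettattoo$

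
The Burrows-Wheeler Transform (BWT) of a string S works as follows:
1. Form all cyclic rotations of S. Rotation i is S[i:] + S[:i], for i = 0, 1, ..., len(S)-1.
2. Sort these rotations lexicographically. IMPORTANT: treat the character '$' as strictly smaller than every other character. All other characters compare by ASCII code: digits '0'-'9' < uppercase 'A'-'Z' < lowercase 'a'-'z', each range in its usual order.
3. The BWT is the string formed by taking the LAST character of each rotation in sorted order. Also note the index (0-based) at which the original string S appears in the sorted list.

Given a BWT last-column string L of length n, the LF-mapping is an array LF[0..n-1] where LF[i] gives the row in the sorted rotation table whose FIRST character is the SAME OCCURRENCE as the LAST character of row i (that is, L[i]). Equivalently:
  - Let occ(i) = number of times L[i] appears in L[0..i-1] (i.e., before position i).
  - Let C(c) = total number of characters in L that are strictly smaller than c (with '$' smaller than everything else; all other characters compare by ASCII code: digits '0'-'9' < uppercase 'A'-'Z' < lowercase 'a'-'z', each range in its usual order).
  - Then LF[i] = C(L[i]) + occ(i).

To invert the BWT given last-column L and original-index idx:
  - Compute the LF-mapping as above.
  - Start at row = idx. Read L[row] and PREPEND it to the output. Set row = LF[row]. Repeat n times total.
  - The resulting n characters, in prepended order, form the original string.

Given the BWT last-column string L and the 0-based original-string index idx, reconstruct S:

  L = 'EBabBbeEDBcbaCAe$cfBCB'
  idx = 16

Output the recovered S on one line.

LF mapping: 10 2 12 14 3 15 19 11 9 4 17 16 13 7 1 20 0 18 21 5 8 6
Walk LF starting at row 16, prepending L[row]:
  step 1: row=16, L[16]='$', prepend. Next row=LF[16]=0
  step 2: row=0, L[0]='E', prepend. Next row=LF[0]=10
  step 3: row=10, L[10]='c', prepend. Next row=LF[10]=17
  step 4: row=17, L[17]='c', prepend. Next row=LF[17]=18
  step 5: row=18, L[18]='f', prepend. Next row=LF[18]=21
  step 6: row=21, L[21]='B', prepend. Next row=LF[21]=6
  step 7: row=6, L[6]='e', prepend. Next row=LF[6]=19
  step 8: row=19, L[19]='B', prepend. Next row=LF[19]=5
  step 9: row=5, L[5]='b', prepend. Next row=LF[5]=15
  step 10: row=15, L[15]='e', prepend. Next row=LF[15]=20
  step 11: row=20, L[20]='C', prepend. Next row=LF[20]=8
  step 12: row=8, L[8]='D', prepend. Next row=LF[8]=9
  step 13: row=9, L[9]='B', prepend. Next row=LF[9]=4
  step 14: row=4, L[4]='B', prepend. Next row=LF[4]=3
  step 15: row=3, L[3]='b', prepend. Next row=LF[3]=14
  step 16: row=14, L[14]='A', prepend. Next row=LF[14]=1
  step 17: row=1, L[1]='B', prepend. Next row=LF[1]=2
  step 18: row=2, L[2]='a', prepend. Next row=LF[2]=12
  step 19: row=12, L[12]='a', prepend. Next row=LF[12]=13
  step 20: row=13, L[13]='C', prepend. Next row=LF[13]=7
  step 21: row=7, L[7]='E', prepend. Next row=LF[7]=11
  step 22: row=11, L[11]='b', prepend. Next row=LF[11]=16
Reversed output: bECaaBAbBBDCebBeBfccE$

Answer: bECaaBAbBBDCebBeBfccE$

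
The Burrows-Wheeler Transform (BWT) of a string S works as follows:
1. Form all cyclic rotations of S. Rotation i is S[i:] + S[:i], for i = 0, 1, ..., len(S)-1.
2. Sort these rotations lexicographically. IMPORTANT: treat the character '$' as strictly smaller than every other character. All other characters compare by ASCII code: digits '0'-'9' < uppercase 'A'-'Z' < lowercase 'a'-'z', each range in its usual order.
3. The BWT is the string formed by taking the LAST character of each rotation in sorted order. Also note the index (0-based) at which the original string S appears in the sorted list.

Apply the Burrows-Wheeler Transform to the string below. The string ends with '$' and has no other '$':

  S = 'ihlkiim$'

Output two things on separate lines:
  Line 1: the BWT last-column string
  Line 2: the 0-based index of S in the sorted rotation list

All 8 rotations (rotation i = S[i:]+S[:i]):
  rot[0] = ihlkiim$
  rot[1] = hlkiim$i
  rot[2] = lkiim$ih
  rot[3] = kiim$ihl
  rot[4] = iim$ihlk
  rot[5] = im$ihlki
  rot[6] = m$ihlkii
  rot[7] = $ihlkiim
Sorted (with $ < everything):
  sorted[0] = $ihlkiim  (last char: 'm')
  sorted[1] = hlkiim$i  (last char: 'i')
  sorted[2] = ihlkiim$  (last char: '$')
  sorted[3] = iim$ihlk  (last char: 'k')
  sorted[4] = im$ihlki  (last char: 'i')
  sorted[5] = kiim$ihl  (last char: 'l')
  sorted[6] = lkiim$ih  (last char: 'h')
  sorted[7] = m$ihlkii  (last char: 'i')
Last column: mi$kilhi
Original string S is at sorted index 2

Answer: mi$kilhi
2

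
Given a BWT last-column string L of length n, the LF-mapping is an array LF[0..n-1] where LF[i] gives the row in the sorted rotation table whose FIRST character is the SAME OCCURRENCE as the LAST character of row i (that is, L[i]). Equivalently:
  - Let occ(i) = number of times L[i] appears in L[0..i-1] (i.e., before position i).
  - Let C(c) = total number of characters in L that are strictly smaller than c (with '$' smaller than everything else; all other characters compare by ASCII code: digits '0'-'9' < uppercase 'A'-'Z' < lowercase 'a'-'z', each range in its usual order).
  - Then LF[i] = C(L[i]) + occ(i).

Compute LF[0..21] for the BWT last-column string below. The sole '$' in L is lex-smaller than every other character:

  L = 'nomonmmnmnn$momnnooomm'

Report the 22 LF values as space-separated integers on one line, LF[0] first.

Answer: 9 16 1 17 10 2 3 11 4 12 13 0 5 18 6 14 15 19 20 21 7 8

Derivation:
Char counts: '$':1, 'm':8, 'n':7, 'o':6
C (first-col start): C('$')=0, C('m')=1, C('n')=9, C('o')=16
L[0]='n': occ=0, LF[0]=C('n')+0=9+0=9
L[1]='o': occ=0, LF[1]=C('o')+0=16+0=16
L[2]='m': occ=0, LF[2]=C('m')+0=1+0=1
L[3]='o': occ=1, LF[3]=C('o')+1=16+1=17
L[4]='n': occ=1, LF[4]=C('n')+1=9+1=10
L[5]='m': occ=1, LF[5]=C('m')+1=1+1=2
L[6]='m': occ=2, LF[6]=C('m')+2=1+2=3
L[7]='n': occ=2, LF[7]=C('n')+2=9+2=11
L[8]='m': occ=3, LF[8]=C('m')+3=1+3=4
L[9]='n': occ=3, LF[9]=C('n')+3=9+3=12
L[10]='n': occ=4, LF[10]=C('n')+4=9+4=13
L[11]='$': occ=0, LF[11]=C('$')+0=0+0=0
L[12]='m': occ=4, LF[12]=C('m')+4=1+4=5
L[13]='o': occ=2, LF[13]=C('o')+2=16+2=18
L[14]='m': occ=5, LF[14]=C('m')+5=1+5=6
L[15]='n': occ=5, LF[15]=C('n')+5=9+5=14
L[16]='n': occ=6, LF[16]=C('n')+6=9+6=15
L[17]='o': occ=3, LF[17]=C('o')+3=16+3=19
L[18]='o': occ=4, LF[18]=C('o')+4=16+4=20
L[19]='o': occ=5, LF[19]=C('o')+5=16+5=21
L[20]='m': occ=6, LF[20]=C('m')+6=1+6=7
L[21]='m': occ=7, LF[21]=C('m')+7=1+7=8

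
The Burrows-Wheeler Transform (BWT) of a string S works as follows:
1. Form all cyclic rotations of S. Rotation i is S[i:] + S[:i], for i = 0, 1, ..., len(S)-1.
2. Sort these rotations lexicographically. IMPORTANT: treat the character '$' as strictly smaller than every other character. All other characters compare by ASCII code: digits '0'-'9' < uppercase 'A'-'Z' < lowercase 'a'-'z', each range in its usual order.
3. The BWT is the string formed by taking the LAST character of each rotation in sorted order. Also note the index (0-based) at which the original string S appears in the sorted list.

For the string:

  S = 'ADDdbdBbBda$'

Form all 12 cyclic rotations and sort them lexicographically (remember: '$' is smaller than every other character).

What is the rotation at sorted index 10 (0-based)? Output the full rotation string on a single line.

Answer: da$ADDdbdBbB

Derivation:
All 12 rotations (rotation i = S[i:]+S[:i]):
  rot[0] = ADDdbdBbBda$
  rot[1] = DDdbdBbBda$A
  rot[2] = DdbdBbBda$AD
  rot[3] = dbdBbBda$ADD
  rot[4] = bdBbBda$ADDd
  rot[5] = dBbBda$ADDdb
  rot[6] = BbBda$ADDdbd
  rot[7] = bBda$ADDdbdB
  rot[8] = Bda$ADDdbdBb
  rot[9] = da$ADDdbdBbB
  rot[10] = a$ADDdbdBbBd
  rot[11] = $ADDdbdBbBda
Sorted (with $ < everything):
  sorted[0] = $ADDdbdBbBda
  sorted[1] = ADDdbdBbBda$
  sorted[2] = BbBda$ADDdbd
  sorted[3] = Bda$ADDdbdBb
  sorted[4] = DDdbdBbBda$A
  sorted[5] = DdbdBbBda$AD
  sorted[6] = a$ADDdbdBbBd
  sorted[7] = bBda$ADDdbdB
  sorted[8] = bdBbBda$ADDd
  sorted[9] = dBbBda$ADDdb
  sorted[10] = da$ADDdbdBbB
  sorted[11] = dbdBbBda$ADD
sorted[10] = da$ADDdbdBbB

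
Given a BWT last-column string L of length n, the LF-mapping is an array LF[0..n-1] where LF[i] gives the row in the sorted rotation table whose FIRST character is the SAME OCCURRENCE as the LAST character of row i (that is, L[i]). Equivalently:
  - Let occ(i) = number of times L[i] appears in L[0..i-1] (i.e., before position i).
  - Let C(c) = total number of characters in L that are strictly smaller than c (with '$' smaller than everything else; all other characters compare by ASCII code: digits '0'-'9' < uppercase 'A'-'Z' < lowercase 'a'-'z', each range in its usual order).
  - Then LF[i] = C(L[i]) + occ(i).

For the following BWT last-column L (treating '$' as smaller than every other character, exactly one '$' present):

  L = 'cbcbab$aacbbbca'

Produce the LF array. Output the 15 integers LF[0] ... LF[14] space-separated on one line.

Answer: 11 5 12 6 1 7 0 2 3 13 8 9 10 14 4

Derivation:
Char counts: '$':1, 'a':4, 'b':6, 'c':4
C (first-col start): C('$')=0, C('a')=1, C('b')=5, C('c')=11
L[0]='c': occ=0, LF[0]=C('c')+0=11+0=11
L[1]='b': occ=0, LF[1]=C('b')+0=5+0=5
L[2]='c': occ=1, LF[2]=C('c')+1=11+1=12
L[3]='b': occ=1, LF[3]=C('b')+1=5+1=6
L[4]='a': occ=0, LF[4]=C('a')+0=1+0=1
L[5]='b': occ=2, LF[5]=C('b')+2=5+2=7
L[6]='$': occ=0, LF[6]=C('$')+0=0+0=0
L[7]='a': occ=1, LF[7]=C('a')+1=1+1=2
L[8]='a': occ=2, LF[8]=C('a')+2=1+2=3
L[9]='c': occ=2, LF[9]=C('c')+2=11+2=13
L[10]='b': occ=3, LF[10]=C('b')+3=5+3=8
L[11]='b': occ=4, LF[11]=C('b')+4=5+4=9
L[12]='b': occ=5, LF[12]=C('b')+5=5+5=10
L[13]='c': occ=3, LF[13]=C('c')+3=11+3=14
L[14]='a': occ=3, LF[14]=C('a')+3=1+3=4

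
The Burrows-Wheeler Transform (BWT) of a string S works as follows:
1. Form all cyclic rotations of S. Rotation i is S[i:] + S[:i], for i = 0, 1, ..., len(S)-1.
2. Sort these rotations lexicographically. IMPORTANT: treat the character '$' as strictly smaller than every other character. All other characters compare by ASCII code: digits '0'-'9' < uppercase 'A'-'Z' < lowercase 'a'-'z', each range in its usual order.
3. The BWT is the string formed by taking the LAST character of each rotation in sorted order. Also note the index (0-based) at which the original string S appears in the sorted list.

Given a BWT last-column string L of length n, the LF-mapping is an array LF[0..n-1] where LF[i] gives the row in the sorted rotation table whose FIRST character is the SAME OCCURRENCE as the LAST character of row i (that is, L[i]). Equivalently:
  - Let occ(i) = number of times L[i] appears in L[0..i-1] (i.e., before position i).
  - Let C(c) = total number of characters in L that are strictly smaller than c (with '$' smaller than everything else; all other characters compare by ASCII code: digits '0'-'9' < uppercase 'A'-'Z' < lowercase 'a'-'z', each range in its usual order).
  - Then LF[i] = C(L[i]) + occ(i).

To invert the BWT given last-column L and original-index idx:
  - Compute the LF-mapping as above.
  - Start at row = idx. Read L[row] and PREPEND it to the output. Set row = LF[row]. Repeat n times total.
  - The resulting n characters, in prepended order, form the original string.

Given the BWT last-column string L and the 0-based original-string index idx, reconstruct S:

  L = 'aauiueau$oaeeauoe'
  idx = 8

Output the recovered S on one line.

Answer: eoueoeuuaiaeauaa$

Derivation:
LF mapping: 1 2 13 10 14 6 3 15 0 11 4 7 8 5 16 12 9
Walk LF starting at row 8, prepending L[row]:
  step 1: row=8, L[8]='$', prepend. Next row=LF[8]=0
  step 2: row=0, L[0]='a', prepend. Next row=LF[0]=1
  step 3: row=1, L[1]='a', prepend. Next row=LF[1]=2
  step 4: row=2, L[2]='u', prepend. Next row=LF[2]=13
  step 5: row=13, L[13]='a', prepend. Next row=LF[13]=5
  step 6: row=5, L[5]='e', prepend. Next row=LF[5]=6
  step 7: row=6, L[6]='a', prepend. Next row=LF[6]=3
  step 8: row=3, L[3]='i', prepend. Next row=LF[3]=10
  step 9: row=10, L[10]='a', prepend. Next row=LF[10]=4
  step 10: row=4, L[4]='u', prepend. Next row=LF[4]=14
  step 11: row=14, L[14]='u', prepend. Next row=LF[14]=16
  step 12: row=16, L[16]='e', prepend. Next row=LF[16]=9
  step 13: row=9, L[9]='o', prepend. Next row=LF[9]=11
  step 14: row=11, L[11]='e', prepend. Next row=LF[11]=7
  step 15: row=7, L[7]='u', prepend. Next row=LF[7]=15
  step 16: row=15, L[15]='o', prepend. Next row=LF[15]=12
  step 17: row=12, L[12]='e', prepend. Next row=LF[12]=8
Reversed output: eoueoeuuaiaeauaa$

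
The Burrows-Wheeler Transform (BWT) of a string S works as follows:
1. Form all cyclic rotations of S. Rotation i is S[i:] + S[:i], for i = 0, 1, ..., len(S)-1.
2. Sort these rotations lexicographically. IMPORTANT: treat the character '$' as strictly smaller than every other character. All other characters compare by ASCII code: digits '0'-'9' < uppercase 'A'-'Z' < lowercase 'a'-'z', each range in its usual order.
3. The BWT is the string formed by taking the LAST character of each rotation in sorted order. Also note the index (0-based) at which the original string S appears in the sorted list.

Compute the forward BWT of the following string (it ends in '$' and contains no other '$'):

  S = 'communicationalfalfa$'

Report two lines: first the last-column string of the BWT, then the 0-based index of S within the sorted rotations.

Answer: affnci$llntaaomouciam
6

Derivation:
All 21 rotations (rotation i = S[i:]+S[:i]):
  rot[0] = communicationalfalfa$
  rot[1] = ommunicationalfalfa$c
  rot[2] = mmunicationalfalfa$co
  rot[3] = municationalfalfa$com
  rot[4] = unicationalfalfa$comm
  rot[5] = nicationalfalfa$commu
  rot[6] = icationalfalfa$commun
  rot[7] = cationalfalfa$communi
  rot[8] = ationalfalfa$communic
  rot[9] = tionalfalfa$communica
  rot[10] = ionalfalfa$communicat
  rot[11] = onalfalfa$communicati
  rot[12] = nalfalfa$communicatio
  rot[13] = alfalfa$communication
  rot[14] = lfalfa$communicationa
  rot[15] = falfa$communicational
  rot[16] = alfa$communicationalf
  rot[17] = lfa$communicationalfa
  rot[18] = fa$communicationalfal
  rot[19] = a$communicationalfalf
  rot[20] = $communicationalfalfa
Sorted (with $ < everything):
  sorted[0] = $communicationalfalfa  (last char: 'a')
  sorted[1] = a$communicationalfalf  (last char: 'f')
  sorted[2] = alfa$communicationalf  (last char: 'f')
  sorted[3] = alfalfa$communication  (last char: 'n')
  sorted[4] = ationalfalfa$communic  (last char: 'c')
  sorted[5] = cationalfalfa$communi  (last char: 'i')
  sorted[6] = communicationalfalfa$  (last char: '$')
  sorted[7] = fa$communicationalfal  (last char: 'l')
  sorted[8] = falfa$communicational  (last char: 'l')
  sorted[9] = icationalfalfa$commun  (last char: 'n')
  sorted[10] = ionalfalfa$communicat  (last char: 't')
  sorted[11] = lfa$communicationalfa  (last char: 'a')
  sorted[12] = lfalfa$communicationa  (last char: 'a')
  sorted[13] = mmunicationalfalfa$co  (last char: 'o')
  sorted[14] = municationalfalfa$com  (last char: 'm')
  sorted[15] = nalfalfa$communicatio  (last char: 'o')
  sorted[16] = nicationalfalfa$commu  (last char: 'u')
  sorted[17] = ommunicationalfalfa$c  (last char: 'c')
  sorted[18] = onalfalfa$communicati  (last char: 'i')
  sorted[19] = tionalfalfa$communica  (last char: 'a')
  sorted[20] = unicationalfalfa$comm  (last char: 'm')
Last column: affnci$llntaaomouciam
Original string S is at sorted index 6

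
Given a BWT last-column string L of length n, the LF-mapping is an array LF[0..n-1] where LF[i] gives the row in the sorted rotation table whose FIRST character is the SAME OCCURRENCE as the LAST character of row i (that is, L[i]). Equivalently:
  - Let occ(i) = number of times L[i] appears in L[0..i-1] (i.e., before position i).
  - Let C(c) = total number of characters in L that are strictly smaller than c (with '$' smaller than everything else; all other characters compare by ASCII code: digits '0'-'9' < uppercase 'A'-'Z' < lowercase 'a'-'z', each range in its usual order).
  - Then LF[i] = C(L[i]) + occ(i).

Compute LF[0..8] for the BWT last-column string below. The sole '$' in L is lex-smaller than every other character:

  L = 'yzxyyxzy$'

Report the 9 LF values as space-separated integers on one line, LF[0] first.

Answer: 3 7 1 4 5 2 8 6 0

Derivation:
Char counts: '$':1, 'x':2, 'y':4, 'z':2
C (first-col start): C('$')=0, C('x')=1, C('y')=3, C('z')=7
L[0]='y': occ=0, LF[0]=C('y')+0=3+0=3
L[1]='z': occ=0, LF[1]=C('z')+0=7+0=7
L[2]='x': occ=0, LF[2]=C('x')+0=1+0=1
L[3]='y': occ=1, LF[3]=C('y')+1=3+1=4
L[4]='y': occ=2, LF[4]=C('y')+2=3+2=5
L[5]='x': occ=1, LF[5]=C('x')+1=1+1=2
L[6]='z': occ=1, LF[6]=C('z')+1=7+1=8
L[7]='y': occ=3, LF[7]=C('y')+3=3+3=6
L[8]='$': occ=0, LF[8]=C('$')+0=0+0=0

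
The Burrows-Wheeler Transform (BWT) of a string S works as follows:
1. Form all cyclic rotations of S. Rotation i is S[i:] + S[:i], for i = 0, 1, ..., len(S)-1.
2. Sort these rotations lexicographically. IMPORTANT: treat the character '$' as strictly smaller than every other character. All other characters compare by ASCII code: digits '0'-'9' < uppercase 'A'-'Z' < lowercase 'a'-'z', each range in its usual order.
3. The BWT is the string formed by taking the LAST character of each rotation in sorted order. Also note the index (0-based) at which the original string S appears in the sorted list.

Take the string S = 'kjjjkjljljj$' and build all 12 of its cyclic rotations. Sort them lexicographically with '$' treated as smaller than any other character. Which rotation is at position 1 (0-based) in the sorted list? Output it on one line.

All 12 rotations (rotation i = S[i:]+S[:i]):
  rot[0] = kjjjkjljljj$
  rot[1] = jjjkjljljj$k
  rot[2] = jjkjljljj$kj
  rot[3] = jkjljljj$kjj
  rot[4] = kjljljj$kjjj
  rot[5] = jljljj$kjjjk
  rot[6] = ljljj$kjjjkj
  rot[7] = jljj$kjjjkjl
  rot[8] = ljj$kjjjkjlj
  rot[9] = jj$kjjjkjljl
  rot[10] = j$kjjjkjljlj
  rot[11] = $kjjjkjljljj
Sorted (with $ < everything):
  sorted[0] = $kjjjkjljljj
  sorted[1] = j$kjjjkjljlj
  sorted[2] = jj$kjjjkjljl
  sorted[3] = jjjkjljljj$k
  sorted[4] = jjkjljljj$kj
  sorted[5] = jkjljljj$kjj
  sorted[6] = jljj$kjjjkjl
  sorted[7] = jljljj$kjjjk
  sorted[8] = kjjjkjljljj$
  sorted[9] = kjljljj$kjjj
  sorted[10] = ljj$kjjjkjlj
  sorted[11] = ljljj$kjjjkj
sorted[1] = j$kjjjkjljlj

Answer: j$kjjjkjljlj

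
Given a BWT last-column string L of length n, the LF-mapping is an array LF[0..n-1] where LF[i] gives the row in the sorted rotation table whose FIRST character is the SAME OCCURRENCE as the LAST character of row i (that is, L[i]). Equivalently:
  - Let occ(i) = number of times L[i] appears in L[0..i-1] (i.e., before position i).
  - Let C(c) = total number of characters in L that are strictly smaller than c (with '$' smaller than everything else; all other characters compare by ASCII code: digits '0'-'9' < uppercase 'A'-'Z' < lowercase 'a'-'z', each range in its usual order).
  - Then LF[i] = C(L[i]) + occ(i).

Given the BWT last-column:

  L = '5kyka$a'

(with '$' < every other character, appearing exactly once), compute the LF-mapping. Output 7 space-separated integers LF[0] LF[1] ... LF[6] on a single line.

Char counts: '$':1, '5':1, 'a':2, 'k':2, 'y':1
C (first-col start): C('$')=0, C('5')=1, C('a')=2, C('k')=4, C('y')=6
L[0]='5': occ=0, LF[0]=C('5')+0=1+0=1
L[1]='k': occ=0, LF[1]=C('k')+0=4+0=4
L[2]='y': occ=0, LF[2]=C('y')+0=6+0=6
L[3]='k': occ=1, LF[3]=C('k')+1=4+1=5
L[4]='a': occ=0, LF[4]=C('a')+0=2+0=2
L[5]='$': occ=0, LF[5]=C('$')+0=0+0=0
L[6]='a': occ=1, LF[6]=C('a')+1=2+1=3

Answer: 1 4 6 5 2 0 3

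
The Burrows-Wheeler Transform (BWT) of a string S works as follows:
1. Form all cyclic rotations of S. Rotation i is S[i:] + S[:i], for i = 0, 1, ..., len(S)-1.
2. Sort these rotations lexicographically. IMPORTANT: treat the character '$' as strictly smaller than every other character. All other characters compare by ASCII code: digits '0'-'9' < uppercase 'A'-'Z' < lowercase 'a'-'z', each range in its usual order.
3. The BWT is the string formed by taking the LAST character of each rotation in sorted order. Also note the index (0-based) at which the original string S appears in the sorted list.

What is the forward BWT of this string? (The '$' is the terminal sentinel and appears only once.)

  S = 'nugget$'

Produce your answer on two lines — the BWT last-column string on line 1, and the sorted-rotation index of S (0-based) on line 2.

Answer: tggu$en
4

Derivation:
All 7 rotations (rotation i = S[i:]+S[:i]):
  rot[0] = nugget$
  rot[1] = ugget$n
  rot[2] = gget$nu
  rot[3] = get$nug
  rot[4] = et$nugg
  rot[5] = t$nugge
  rot[6] = $nugget
Sorted (with $ < everything):
  sorted[0] = $nugget  (last char: 't')
  sorted[1] = et$nugg  (last char: 'g')
  sorted[2] = get$nug  (last char: 'g')
  sorted[3] = gget$nu  (last char: 'u')
  sorted[4] = nugget$  (last char: '$')
  sorted[5] = t$nugge  (last char: 'e')
  sorted[6] = ugget$n  (last char: 'n')
Last column: tggu$en
Original string S is at sorted index 4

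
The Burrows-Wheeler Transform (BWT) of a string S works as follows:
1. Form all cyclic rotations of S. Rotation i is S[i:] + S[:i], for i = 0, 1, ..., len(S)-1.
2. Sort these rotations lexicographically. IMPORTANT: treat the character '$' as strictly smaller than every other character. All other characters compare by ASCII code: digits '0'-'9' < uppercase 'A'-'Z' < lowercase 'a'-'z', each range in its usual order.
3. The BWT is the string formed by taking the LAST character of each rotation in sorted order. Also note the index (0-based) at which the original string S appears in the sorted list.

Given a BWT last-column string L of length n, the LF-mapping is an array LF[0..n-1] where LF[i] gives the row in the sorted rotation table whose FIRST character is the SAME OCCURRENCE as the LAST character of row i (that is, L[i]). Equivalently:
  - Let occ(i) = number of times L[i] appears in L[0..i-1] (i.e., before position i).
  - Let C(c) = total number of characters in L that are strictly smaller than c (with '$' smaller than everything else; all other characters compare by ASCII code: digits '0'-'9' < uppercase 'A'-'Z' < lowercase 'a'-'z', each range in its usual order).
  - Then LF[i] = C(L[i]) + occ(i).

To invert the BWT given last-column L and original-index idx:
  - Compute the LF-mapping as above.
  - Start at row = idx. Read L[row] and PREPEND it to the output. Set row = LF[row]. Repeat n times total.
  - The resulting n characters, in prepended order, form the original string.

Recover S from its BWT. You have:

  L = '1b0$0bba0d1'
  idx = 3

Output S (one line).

LF mapping: 4 7 1 0 2 8 9 6 3 10 5
Walk LF starting at row 3, prepending L[row]:
  step 1: row=3, L[3]='$', prepend. Next row=LF[3]=0
  step 2: row=0, L[0]='1', prepend. Next row=LF[0]=4
  step 3: row=4, L[4]='0', prepend. Next row=LF[4]=2
  step 4: row=2, L[2]='0', prepend. Next row=LF[2]=1
  step 5: row=1, L[1]='b', prepend. Next row=LF[1]=7
  step 6: row=7, L[7]='a', prepend. Next row=LF[7]=6
  step 7: row=6, L[6]='b', prepend. Next row=LF[6]=9
  step 8: row=9, L[9]='d', prepend. Next row=LF[9]=10
  step 9: row=10, L[10]='1', prepend. Next row=LF[10]=5
  step 10: row=5, L[5]='b', prepend. Next row=LF[5]=8
  step 11: row=8, L[8]='0', prepend. Next row=LF[8]=3
Reversed output: 0b1dbab001$

Answer: 0b1dbab001$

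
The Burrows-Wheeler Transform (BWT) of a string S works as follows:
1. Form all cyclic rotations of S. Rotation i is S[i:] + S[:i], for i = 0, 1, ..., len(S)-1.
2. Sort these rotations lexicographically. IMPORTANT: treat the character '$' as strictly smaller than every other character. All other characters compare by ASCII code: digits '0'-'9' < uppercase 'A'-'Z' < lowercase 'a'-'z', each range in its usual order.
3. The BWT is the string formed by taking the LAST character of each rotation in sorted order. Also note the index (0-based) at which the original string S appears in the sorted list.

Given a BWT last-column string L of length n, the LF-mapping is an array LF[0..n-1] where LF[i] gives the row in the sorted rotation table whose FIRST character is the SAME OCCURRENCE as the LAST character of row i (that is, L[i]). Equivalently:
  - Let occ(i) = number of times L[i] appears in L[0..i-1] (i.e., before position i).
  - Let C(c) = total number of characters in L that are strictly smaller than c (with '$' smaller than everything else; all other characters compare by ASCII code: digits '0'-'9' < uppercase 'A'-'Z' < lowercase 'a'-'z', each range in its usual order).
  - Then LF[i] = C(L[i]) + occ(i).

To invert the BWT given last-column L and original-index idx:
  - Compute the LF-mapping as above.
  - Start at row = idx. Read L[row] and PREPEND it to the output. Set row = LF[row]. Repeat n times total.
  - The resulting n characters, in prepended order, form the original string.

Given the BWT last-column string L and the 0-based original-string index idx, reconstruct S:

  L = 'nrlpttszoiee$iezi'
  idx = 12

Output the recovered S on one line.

Answer: sizzlerepetition$

Derivation:
LF mapping: 8 11 7 10 13 14 12 15 9 4 1 2 0 5 3 16 6
Walk LF starting at row 12, prepending L[row]:
  step 1: row=12, L[12]='$', prepend. Next row=LF[12]=0
  step 2: row=0, L[0]='n', prepend. Next row=LF[0]=8
  step 3: row=8, L[8]='o', prepend. Next row=LF[8]=9
  step 4: row=9, L[9]='i', prepend. Next row=LF[9]=4
  step 5: row=4, L[4]='t', prepend. Next row=LF[4]=13
  step 6: row=13, L[13]='i', prepend. Next row=LF[13]=5
  step 7: row=5, L[5]='t', prepend. Next row=LF[5]=14
  step 8: row=14, L[14]='e', prepend. Next row=LF[14]=3
  step 9: row=3, L[3]='p', prepend. Next row=LF[3]=10
  step 10: row=10, L[10]='e', prepend. Next row=LF[10]=1
  step 11: row=1, L[1]='r', prepend. Next row=LF[1]=11
  step 12: row=11, L[11]='e', prepend. Next row=LF[11]=2
  step 13: row=2, L[2]='l', prepend. Next row=LF[2]=7
  step 14: row=7, L[7]='z', prepend. Next row=LF[7]=15
  step 15: row=15, L[15]='z', prepend. Next row=LF[15]=16
  step 16: row=16, L[16]='i', prepend. Next row=LF[16]=6
  step 17: row=6, L[6]='s', prepend. Next row=LF[6]=12
Reversed output: sizzlerepetition$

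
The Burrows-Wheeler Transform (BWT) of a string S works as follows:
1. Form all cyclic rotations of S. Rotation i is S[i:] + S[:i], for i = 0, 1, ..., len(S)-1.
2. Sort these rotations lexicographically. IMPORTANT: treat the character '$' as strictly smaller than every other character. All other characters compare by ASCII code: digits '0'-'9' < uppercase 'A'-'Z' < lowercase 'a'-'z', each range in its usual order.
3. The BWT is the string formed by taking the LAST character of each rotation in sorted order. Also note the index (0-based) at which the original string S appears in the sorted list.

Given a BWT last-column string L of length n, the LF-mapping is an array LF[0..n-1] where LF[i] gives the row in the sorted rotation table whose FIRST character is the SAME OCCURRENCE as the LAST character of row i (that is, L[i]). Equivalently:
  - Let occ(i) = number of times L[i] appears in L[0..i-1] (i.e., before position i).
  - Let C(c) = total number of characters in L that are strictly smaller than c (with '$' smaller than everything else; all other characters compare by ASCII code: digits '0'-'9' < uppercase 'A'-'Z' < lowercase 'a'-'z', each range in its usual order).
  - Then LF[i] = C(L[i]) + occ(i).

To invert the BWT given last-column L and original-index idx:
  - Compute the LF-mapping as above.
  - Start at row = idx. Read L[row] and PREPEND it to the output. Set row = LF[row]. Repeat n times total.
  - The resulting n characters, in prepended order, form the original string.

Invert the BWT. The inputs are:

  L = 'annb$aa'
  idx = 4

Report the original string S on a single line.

Answer: banana$

Derivation:
LF mapping: 1 5 6 4 0 2 3
Walk LF starting at row 4, prepending L[row]:
  step 1: row=4, L[4]='$', prepend. Next row=LF[4]=0
  step 2: row=0, L[0]='a', prepend. Next row=LF[0]=1
  step 3: row=1, L[1]='n', prepend. Next row=LF[1]=5
  step 4: row=5, L[5]='a', prepend. Next row=LF[5]=2
  step 5: row=2, L[2]='n', prepend. Next row=LF[2]=6
  step 6: row=6, L[6]='a', prepend. Next row=LF[6]=3
  step 7: row=3, L[3]='b', prepend. Next row=LF[3]=4
Reversed output: banana$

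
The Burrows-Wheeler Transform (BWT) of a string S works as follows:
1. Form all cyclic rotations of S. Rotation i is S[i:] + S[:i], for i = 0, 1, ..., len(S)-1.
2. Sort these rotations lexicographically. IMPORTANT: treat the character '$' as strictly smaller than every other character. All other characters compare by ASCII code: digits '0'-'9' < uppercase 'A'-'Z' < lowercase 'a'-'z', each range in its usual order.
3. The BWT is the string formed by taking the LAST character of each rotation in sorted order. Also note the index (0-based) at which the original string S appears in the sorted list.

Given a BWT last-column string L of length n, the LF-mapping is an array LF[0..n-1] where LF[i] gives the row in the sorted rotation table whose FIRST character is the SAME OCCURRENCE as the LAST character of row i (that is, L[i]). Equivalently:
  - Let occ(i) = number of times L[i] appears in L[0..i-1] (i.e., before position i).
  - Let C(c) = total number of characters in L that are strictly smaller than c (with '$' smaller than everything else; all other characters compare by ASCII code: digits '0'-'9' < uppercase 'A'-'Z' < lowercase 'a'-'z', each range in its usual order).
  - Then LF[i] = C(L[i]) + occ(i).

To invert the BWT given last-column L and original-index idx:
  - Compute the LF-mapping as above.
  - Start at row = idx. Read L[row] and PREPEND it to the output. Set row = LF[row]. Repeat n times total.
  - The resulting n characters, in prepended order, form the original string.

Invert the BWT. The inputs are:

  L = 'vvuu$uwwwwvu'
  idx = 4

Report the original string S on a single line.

Answer: uwwvwwvuuuv$

Derivation:
LF mapping: 5 6 1 2 0 3 8 9 10 11 7 4
Walk LF starting at row 4, prepending L[row]:
  step 1: row=4, L[4]='$', prepend. Next row=LF[4]=0
  step 2: row=0, L[0]='v', prepend. Next row=LF[0]=5
  step 3: row=5, L[5]='u', prepend. Next row=LF[5]=3
  step 4: row=3, L[3]='u', prepend. Next row=LF[3]=2
  step 5: row=2, L[2]='u', prepend. Next row=LF[2]=1
  step 6: row=1, L[1]='v', prepend. Next row=LF[1]=6
  step 7: row=6, L[6]='w', prepend. Next row=LF[6]=8
  step 8: row=8, L[8]='w', prepend. Next row=LF[8]=10
  step 9: row=10, L[10]='v', prepend. Next row=LF[10]=7
  step 10: row=7, L[7]='w', prepend. Next row=LF[7]=9
  step 11: row=9, L[9]='w', prepend. Next row=LF[9]=11
  step 12: row=11, L[11]='u', prepend. Next row=LF[11]=4
Reversed output: uwwvwwvuuuv$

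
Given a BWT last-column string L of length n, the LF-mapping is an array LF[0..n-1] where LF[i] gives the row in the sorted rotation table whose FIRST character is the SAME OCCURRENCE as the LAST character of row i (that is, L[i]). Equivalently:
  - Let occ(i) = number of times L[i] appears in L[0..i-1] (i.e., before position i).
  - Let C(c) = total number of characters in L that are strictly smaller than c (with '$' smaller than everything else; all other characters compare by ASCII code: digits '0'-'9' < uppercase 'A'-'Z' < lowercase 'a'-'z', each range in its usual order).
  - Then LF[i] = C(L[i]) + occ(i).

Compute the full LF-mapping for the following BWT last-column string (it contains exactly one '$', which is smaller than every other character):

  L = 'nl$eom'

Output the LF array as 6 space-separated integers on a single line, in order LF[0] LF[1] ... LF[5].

Char counts: '$':1, 'e':1, 'l':1, 'm':1, 'n':1, 'o':1
C (first-col start): C('$')=0, C('e')=1, C('l')=2, C('m')=3, C('n')=4, C('o')=5
L[0]='n': occ=0, LF[0]=C('n')+0=4+0=4
L[1]='l': occ=0, LF[1]=C('l')+0=2+0=2
L[2]='$': occ=0, LF[2]=C('$')+0=0+0=0
L[3]='e': occ=0, LF[3]=C('e')+0=1+0=1
L[4]='o': occ=0, LF[4]=C('o')+0=5+0=5
L[5]='m': occ=0, LF[5]=C('m')+0=3+0=3

Answer: 4 2 0 1 5 3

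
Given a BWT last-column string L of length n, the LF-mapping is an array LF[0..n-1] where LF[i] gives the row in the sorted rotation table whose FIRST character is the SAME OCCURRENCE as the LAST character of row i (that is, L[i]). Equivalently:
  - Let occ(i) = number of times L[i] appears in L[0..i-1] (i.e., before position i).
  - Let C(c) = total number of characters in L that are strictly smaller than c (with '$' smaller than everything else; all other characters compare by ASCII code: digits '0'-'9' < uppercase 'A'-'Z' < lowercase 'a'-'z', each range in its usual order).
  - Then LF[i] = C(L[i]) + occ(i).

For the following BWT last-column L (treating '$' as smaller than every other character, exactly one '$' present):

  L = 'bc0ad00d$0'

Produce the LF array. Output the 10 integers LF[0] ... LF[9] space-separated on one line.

Char counts: '$':1, '0':4, 'a':1, 'b':1, 'c':1, 'd':2
C (first-col start): C('$')=0, C('0')=1, C('a')=5, C('b')=6, C('c')=7, C('d')=8
L[0]='b': occ=0, LF[0]=C('b')+0=6+0=6
L[1]='c': occ=0, LF[1]=C('c')+0=7+0=7
L[2]='0': occ=0, LF[2]=C('0')+0=1+0=1
L[3]='a': occ=0, LF[3]=C('a')+0=5+0=5
L[4]='d': occ=0, LF[4]=C('d')+0=8+0=8
L[5]='0': occ=1, LF[5]=C('0')+1=1+1=2
L[6]='0': occ=2, LF[6]=C('0')+2=1+2=3
L[7]='d': occ=1, LF[7]=C('d')+1=8+1=9
L[8]='$': occ=0, LF[8]=C('$')+0=0+0=0
L[9]='0': occ=3, LF[9]=C('0')+3=1+3=4

Answer: 6 7 1 5 8 2 3 9 0 4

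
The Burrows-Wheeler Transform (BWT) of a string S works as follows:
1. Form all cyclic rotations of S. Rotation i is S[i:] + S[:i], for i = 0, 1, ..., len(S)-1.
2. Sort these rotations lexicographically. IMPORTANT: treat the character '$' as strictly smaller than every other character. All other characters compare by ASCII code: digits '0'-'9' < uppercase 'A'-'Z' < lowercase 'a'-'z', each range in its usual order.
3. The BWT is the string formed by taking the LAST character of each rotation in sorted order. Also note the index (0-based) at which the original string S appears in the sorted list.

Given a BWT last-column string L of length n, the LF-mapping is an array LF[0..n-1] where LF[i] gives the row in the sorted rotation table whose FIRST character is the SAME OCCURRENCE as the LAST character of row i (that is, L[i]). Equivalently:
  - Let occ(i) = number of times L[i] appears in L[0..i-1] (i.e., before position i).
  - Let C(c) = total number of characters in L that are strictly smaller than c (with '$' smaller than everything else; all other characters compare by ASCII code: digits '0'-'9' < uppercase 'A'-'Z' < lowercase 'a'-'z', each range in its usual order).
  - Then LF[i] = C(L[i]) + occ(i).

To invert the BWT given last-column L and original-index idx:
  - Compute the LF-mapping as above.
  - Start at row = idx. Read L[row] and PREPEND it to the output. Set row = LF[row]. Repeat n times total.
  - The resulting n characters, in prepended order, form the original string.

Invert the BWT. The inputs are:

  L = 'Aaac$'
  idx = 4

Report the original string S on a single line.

Answer: caaA$

Derivation:
LF mapping: 1 2 3 4 0
Walk LF starting at row 4, prepending L[row]:
  step 1: row=4, L[4]='$', prepend. Next row=LF[4]=0
  step 2: row=0, L[0]='A', prepend. Next row=LF[0]=1
  step 3: row=1, L[1]='a', prepend. Next row=LF[1]=2
  step 4: row=2, L[2]='a', prepend. Next row=LF[2]=3
  step 5: row=3, L[3]='c', prepend. Next row=LF[3]=4
Reversed output: caaA$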